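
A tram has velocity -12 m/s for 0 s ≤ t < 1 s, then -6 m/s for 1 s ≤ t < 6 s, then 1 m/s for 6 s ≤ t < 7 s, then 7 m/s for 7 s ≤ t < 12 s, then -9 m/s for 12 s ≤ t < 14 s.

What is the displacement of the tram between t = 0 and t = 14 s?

-24 m

Displacement is the signed area under the v-t curve.
0–1 s: -12 × 1 = -12 m
1–6 s: -6 × 5 = -30 m
6–7 s: 1 × 1 = 1 m
7–12 s: 7 × 5 = 35 m
12–14 s: -9 × 2 = -18 m
Net displacement = -24 m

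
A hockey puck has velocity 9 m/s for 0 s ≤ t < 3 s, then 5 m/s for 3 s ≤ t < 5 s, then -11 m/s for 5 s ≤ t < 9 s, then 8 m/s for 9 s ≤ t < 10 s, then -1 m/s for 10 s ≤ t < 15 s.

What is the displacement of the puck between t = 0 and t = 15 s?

-4 m

Displacement is the signed area under the v-t curve.
0–3 s: 9 × 3 = 27 m
3–5 s: 5 × 2 = 10 m
5–9 s: -11 × 4 = -44 m
9–10 s: 8 × 1 = 8 m
10–15 s: -1 × 5 = -5 m
Net displacement = -4 m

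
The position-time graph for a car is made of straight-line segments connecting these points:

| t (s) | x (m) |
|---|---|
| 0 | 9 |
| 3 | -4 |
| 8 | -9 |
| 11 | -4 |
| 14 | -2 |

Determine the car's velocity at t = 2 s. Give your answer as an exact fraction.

Velocity is the slope of the x-t graph on 0–3 s: (-4 − 9)/(3 − 0) = -13/3 m/s.

-13/3 m/s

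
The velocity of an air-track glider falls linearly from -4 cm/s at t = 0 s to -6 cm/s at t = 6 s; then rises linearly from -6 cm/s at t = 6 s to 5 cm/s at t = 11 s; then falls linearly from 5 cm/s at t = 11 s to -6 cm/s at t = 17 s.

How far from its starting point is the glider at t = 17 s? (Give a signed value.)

-35.5 cm

Displacement is the signed area under the v-t curve.
0–6 s: ½(-4 + -6)(6) = -30 cm
6–11 s: ½(-6 + 5)(5) = -2.5 cm
11–17 s: ½(5 + -6)(6) = -3 cm
Net displacement = -35.5 cm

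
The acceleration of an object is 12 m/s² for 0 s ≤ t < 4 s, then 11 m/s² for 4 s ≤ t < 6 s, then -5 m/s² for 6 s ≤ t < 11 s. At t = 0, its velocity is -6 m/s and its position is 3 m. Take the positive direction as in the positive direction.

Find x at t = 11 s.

438.5 m

On each constant-a segment, Δv = aΔt and Δx = v₀Δt + ½aΔt²; chain segment to segment.
0–4 s: v starts -6 m/s; Δx = -6·4 + ½·12·4² = 72 m; v ends 42 m/s.
4–6 s: v starts 42 m/s; Δx = 42·2 + ½·11·2² = 106 m; v ends 64 m/s.
6–11 s: v starts 64 m/s; Δx = 64·5 + ½·-5·5² = 257.5 m; v ends 39 m/s.
x(11) = 3 + Σ Δx = 438.5 m.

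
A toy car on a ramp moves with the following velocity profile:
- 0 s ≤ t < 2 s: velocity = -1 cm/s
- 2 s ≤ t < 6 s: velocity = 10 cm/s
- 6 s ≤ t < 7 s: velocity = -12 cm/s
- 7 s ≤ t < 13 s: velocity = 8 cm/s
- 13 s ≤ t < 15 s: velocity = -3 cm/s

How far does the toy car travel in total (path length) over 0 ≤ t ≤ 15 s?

108 cm

Total distance travelled is ∫|v| dt — sum the magnitudes of each area piece.
0–2 s: |-1| × 2 = 2 cm
2–6 s: |10| × 4 = 40 cm
6–7 s: |-12| × 1 = 12 cm
7–13 s: |8| × 6 = 48 cm
13–15 s: |-3| × 2 = 6 cm
Total distance = 108 cm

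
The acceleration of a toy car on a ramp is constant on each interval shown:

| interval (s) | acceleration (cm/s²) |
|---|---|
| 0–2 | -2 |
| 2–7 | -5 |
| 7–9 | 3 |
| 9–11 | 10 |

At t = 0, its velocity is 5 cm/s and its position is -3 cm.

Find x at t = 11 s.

On each constant-a segment, Δv = aΔt and Δx = v₀Δt + ½aΔt²; chain segment to segment.
0–2 s: v starts 5 cm/s; Δx = 5·2 + ½·-2·2² = 6 cm; v ends 1 cm/s.
2–7 s: v starts 1 cm/s; Δx = 1·5 + ½·-5·5² = -57.5 cm; v ends -24 cm/s.
7–9 s: v starts -24 cm/s; Δx = -24·2 + ½·3·2² = -42 cm; v ends -18 cm/s.
9–11 s: v starts -18 cm/s; Δx = -18·2 + ½·10·2² = -16 cm; v ends 2 cm/s.
x(11) = -3 + Σ Δx = -112.5 cm.

-112.5 cm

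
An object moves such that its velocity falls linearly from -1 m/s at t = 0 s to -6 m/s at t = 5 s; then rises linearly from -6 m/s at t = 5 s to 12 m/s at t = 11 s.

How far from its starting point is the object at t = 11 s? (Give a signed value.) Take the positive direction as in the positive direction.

0.5 m

Net displacement equals the area under the velocity-time graph (areas below the axis count negative).
0–5 s: ½(-1 + -6)(5) = -17.5 m
5–11 s: ½(-6 + 12)(6) = 18 m
Net displacement = 0.5 m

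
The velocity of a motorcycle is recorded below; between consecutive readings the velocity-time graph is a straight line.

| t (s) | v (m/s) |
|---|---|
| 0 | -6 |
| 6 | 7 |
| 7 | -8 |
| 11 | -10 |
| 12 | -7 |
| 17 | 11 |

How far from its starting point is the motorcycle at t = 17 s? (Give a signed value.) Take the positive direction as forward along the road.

Displacement is the signed area under the v-t curve.
0–6 s: ½(-6 + 7)(6) = 3 m
6–7 s: ½(7 + -8)(1) = -0.5 m
7–11 s: ½(-8 + -10)(4) = -36 m
11–12 s: ½(-10 + -7)(1) = -8.5 m
12–17 s: ½(-7 + 11)(5) = 10 m
Net displacement = -32 m

-32 m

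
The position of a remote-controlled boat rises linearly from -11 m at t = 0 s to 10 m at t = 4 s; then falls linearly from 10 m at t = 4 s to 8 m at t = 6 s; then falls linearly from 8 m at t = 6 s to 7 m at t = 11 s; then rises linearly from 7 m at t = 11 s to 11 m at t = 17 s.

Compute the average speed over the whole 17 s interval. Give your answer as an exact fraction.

Average speed = (total path length)/(elapsed time); on a piecewise-linear x-t graph the path length is Σ|Δx|.
0–4 s: |Δx| = |10 − -11| = 21 m
4–6 s: |Δx| = |8 − 10| = 2 m
6–11 s: |Δx| = |7 − 8| = 1 m
11–17 s: |Δx| = |11 − 7| = 4 m
Total path = 28 m; average speed = 28/17 = 28/17 m/s.

28/17 m/s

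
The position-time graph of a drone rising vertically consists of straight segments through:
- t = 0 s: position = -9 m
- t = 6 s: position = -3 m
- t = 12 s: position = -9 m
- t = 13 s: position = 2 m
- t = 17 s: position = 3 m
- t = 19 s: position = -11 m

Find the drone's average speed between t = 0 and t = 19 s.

2 m/s

Average speed = (total path length)/(elapsed time); on a piecewise-linear x-t graph the path length is Σ|Δx|.
0–6 s: |Δx| = |-3 − -9| = 6 m
6–12 s: |Δx| = |-9 − -3| = 6 m
12–13 s: |Δx| = |2 − -9| = 11 m
13–17 s: |Δx| = |3 − 2| = 1 m
17–19 s: |Δx| = |-11 − 3| = 14 m
Total path = 38 m; average speed = 38/19 = 2 m/s.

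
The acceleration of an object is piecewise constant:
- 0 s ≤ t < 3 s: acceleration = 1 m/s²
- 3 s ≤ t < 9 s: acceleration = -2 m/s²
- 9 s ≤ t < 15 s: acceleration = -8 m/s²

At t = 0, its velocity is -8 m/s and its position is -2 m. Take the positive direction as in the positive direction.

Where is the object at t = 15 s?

On each constant-a segment, Δv = aΔt and Δx = v₀Δt + ½aΔt²; chain segment to segment.
0–3 s: v starts -8 m/s; Δx = -8·3 + ½·1·3² = -19.5 m; v ends -5 m/s.
3–9 s: v starts -5 m/s; Δx = -5·6 + ½·-2·6² = -66 m; v ends -17 m/s.
9–15 s: v starts -17 m/s; Δx = -17·6 + ½·-8·6² = -246 m; v ends -65 m/s.
x(15) = -2 + Σ Δx = -333.5 m.

-333.5 m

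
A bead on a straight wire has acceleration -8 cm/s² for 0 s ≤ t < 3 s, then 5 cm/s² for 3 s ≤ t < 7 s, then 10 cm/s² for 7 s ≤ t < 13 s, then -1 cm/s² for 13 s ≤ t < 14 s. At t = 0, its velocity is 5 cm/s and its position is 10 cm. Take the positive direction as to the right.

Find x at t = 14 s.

On each constant-a segment, Δv = aΔt and Δx = v₀Δt + ½aΔt²; chain segment to segment.
0–3 s: v starts 5 cm/s; Δx = 5·3 + ½·-8·3² = -21 cm; v ends -19 cm/s.
3–7 s: v starts -19 cm/s; Δx = -19·4 + ½·5·4² = -36 cm; v ends 1 cm/s.
7–13 s: v starts 1 cm/s; Δx = 1·6 + ½·10·6² = 186 cm; v ends 61 cm/s.
13–14 s: v starts 61 cm/s; Δx = 61·1 + ½·-1·1² = 60.5 cm; v ends 60 cm/s.
x(14) = 10 + Σ Δx = 199.5 cm.

199.5 cm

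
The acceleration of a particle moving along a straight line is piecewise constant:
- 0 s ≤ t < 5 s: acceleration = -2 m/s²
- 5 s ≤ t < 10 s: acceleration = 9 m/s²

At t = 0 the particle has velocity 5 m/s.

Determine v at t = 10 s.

40 m/s

Δv equals the area under the a-t graph; then v = v₀ + Δv.
0–5 s: -2 × 5 = -10 m/s
5–10 s: 9 × 5 = 45 m/s
Δv = 35 m/s, so v(10) = 5 + (35) = 40 m/s.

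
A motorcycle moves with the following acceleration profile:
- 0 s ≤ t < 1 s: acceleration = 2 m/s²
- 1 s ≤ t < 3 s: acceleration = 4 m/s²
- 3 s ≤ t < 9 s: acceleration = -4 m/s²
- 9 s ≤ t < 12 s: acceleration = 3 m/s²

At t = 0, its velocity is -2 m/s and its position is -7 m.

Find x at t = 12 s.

On each constant-a segment, Δv = aΔt and Δx = v₀Δt + ½aΔt²; chain segment to segment.
0–1 s: v starts -2 m/s; Δx = -2·1 + ½·2·1² = -1 m; v ends 0 m/s.
1–3 s: v starts 0 m/s; Δx = 0·2 + ½·4·2² = 8 m; v ends 8 m/s.
3–9 s: v starts 8 m/s; Δx = 8·6 + ½·-4·6² = -24 m; v ends -16 m/s.
9–12 s: v starts -16 m/s; Δx = -16·3 + ½·3·3² = -34.5 m; v ends -7 m/s.
x(12) = -7 + Σ Δx = -58.5 m.

-58.5 m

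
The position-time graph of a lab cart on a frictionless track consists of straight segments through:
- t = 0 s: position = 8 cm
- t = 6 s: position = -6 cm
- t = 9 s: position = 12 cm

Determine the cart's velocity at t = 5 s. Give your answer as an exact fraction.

Velocity is the slope of the x-t graph on 0–6 s: (-6 − 8)/(6 − 0) = -7/3 cm/s.

-7/3 cm/s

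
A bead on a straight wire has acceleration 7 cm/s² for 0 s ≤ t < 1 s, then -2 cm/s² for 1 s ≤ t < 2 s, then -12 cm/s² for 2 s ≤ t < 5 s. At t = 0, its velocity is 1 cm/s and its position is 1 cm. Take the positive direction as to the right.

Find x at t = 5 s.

-23.5 cm

On each constant-a segment, Δv = aΔt and Δx = v₀Δt + ½aΔt²; chain segment to segment.
0–1 s: v starts 1 cm/s; Δx = 1·1 + ½·7·1² = 4.5 cm; v ends 8 cm/s.
1–2 s: v starts 8 cm/s; Δx = 8·1 + ½·-2·1² = 7 cm; v ends 6 cm/s.
2–5 s: v starts 6 cm/s; Δx = 6·3 + ½·-12·3² = -36 cm; v ends -30 cm/s.
x(5) = 1 + Σ Δx = -23.5 cm.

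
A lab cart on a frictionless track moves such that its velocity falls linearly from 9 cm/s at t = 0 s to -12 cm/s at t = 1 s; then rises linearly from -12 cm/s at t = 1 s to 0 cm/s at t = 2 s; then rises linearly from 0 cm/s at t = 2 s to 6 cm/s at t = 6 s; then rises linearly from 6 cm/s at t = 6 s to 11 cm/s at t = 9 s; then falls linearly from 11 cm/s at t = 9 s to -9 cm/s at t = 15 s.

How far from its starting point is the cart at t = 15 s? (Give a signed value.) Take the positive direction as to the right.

36 cm

Net displacement equals the area under the velocity-time graph (areas below the axis count negative).
0–1 s: ½(9 + -12)(1) = -1.5 cm
1–2 s: ½(-12 + 0)(1) = -6 cm
2–6 s: ½(0 + 6)(4) = 12 cm
6–9 s: ½(6 + 11)(3) = 25.5 cm
9–15 s: ½(11 + -9)(6) = 6 cm
Net displacement = 36 cm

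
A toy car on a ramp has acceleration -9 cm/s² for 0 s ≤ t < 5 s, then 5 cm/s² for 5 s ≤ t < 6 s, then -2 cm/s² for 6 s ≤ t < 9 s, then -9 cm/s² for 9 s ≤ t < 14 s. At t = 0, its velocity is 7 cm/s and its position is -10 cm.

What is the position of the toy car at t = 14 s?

-538.5 cm

On each constant-a segment, Δv = aΔt and Δx = v₀Δt + ½aΔt²; chain segment to segment.
0–5 s: v starts 7 cm/s; Δx = 7·5 + ½·-9·5² = -77.5 cm; v ends -38 cm/s.
5–6 s: v starts -38 cm/s; Δx = -38·1 + ½·5·1² = -35.5 cm; v ends -33 cm/s.
6–9 s: v starts -33 cm/s; Δx = -33·3 + ½·-2·3² = -108 cm; v ends -39 cm/s.
9–14 s: v starts -39 cm/s; Δx = -39·5 + ½·-9·5² = -307.5 cm; v ends -84 cm/s.
x(14) = -10 + Σ Δx = -538.5 cm.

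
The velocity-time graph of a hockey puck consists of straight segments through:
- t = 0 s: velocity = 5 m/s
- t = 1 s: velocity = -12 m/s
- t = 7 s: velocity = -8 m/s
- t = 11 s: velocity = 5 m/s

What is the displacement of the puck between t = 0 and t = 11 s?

-69.5 m

Displacement is the signed area under the v-t curve.
0–1 s: ½(5 + -12)(1) = -3.5 m
1–7 s: ½(-12 + -8)(6) = -60 m
7–11 s: ½(-8 + 5)(4) = -6 m
Net displacement = -69.5 m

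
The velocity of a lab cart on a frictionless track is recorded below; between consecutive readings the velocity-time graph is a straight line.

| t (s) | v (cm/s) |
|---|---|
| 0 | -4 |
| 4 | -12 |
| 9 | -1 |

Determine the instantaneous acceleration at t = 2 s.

Acceleration is the slope of the v-t graph on 0–4 s: (-12 − -4)/(4 − 0) = -2 cm/s².

-2 cm/s²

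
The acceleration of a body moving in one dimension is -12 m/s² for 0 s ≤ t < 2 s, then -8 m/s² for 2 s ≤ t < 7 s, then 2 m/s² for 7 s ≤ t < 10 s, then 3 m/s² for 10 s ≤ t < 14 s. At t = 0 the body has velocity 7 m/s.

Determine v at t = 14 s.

-39 m/s

Δv equals the area under the a-t graph; then v = v₀ + Δv.
0–2 s: -12 × 2 = -24 m/s
2–7 s: -8 × 5 = -40 m/s
7–10 s: 2 × 3 = 6 m/s
10–14 s: 3 × 4 = 12 m/s
Δv = -46 m/s, so v(14) = 7 + (-46) = -39 m/s.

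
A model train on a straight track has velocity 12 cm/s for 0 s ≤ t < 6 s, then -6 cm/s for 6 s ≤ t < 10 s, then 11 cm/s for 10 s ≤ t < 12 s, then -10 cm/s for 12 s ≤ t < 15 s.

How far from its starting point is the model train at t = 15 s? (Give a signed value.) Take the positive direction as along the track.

Displacement is the signed area under the v-t curve.
0–6 s: 12 × 6 = 72 cm
6–10 s: -6 × 4 = -24 cm
10–12 s: 11 × 2 = 22 cm
12–15 s: -10 × 3 = -30 cm
Net displacement = 40 cm

40 cm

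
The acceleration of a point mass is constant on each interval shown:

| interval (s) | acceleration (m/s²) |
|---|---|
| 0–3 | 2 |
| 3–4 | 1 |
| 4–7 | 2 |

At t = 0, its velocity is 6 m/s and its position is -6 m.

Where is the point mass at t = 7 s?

On each constant-a segment, Δv = aΔt and Δx = v₀Δt + ½aΔt²; chain segment to segment.
0–3 s: v starts 6 m/s; Δx = 6·3 + ½·2·3² = 27 m; v ends 12 m/s.
3–4 s: v starts 12 m/s; Δx = 12·1 + ½·1·1² = 12.5 m; v ends 13 m/s.
4–7 s: v starts 13 m/s; Δx = 13·3 + ½·2·3² = 48 m; v ends 19 m/s.
x(7) = -6 + Σ Δx = 81.5 m.

81.5 m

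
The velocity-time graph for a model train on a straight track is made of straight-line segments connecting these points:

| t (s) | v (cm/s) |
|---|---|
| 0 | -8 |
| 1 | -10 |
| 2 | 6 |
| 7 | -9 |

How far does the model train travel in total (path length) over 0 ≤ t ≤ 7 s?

32.75 cm

Total distance travelled is ∫|v| dt — sum the magnitudes of each area piece.
0–1 s: |½(-8 + -10)(1)| = 9 cm
1–2 s: v = 0 at t = 1.625 s; triangle areas 3.125 + 1.125 = 4.25 cm
2–7 s: v = 0 at t = 4 s; triangle areas 6 + 13.5 = 19.5 cm
Total distance = 32.75 cm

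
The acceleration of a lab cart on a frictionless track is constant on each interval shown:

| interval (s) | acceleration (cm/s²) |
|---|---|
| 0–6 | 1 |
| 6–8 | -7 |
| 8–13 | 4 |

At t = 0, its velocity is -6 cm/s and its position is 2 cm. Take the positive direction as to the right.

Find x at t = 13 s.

-50 cm

On each constant-a segment, Δv = aΔt and Δx = v₀Δt + ½aΔt²; chain segment to segment.
0–6 s: v starts -6 cm/s; Δx = -6·6 + ½·1·6² = -18 cm; v ends 0 cm/s.
6–8 s: v starts 0 cm/s; Δx = 0·2 + ½·-7·2² = -14 cm; v ends -14 cm/s.
8–13 s: v starts -14 cm/s; Δx = -14·5 + ½·4·5² = -20 cm; v ends 6 cm/s.
x(13) = 2 + Σ Δx = -50 cm.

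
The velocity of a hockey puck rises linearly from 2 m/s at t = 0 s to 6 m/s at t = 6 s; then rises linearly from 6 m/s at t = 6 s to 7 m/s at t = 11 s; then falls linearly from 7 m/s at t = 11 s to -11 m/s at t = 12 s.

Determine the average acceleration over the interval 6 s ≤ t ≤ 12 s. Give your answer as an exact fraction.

Average acceleration = Δv/Δt = (-11 − 6)/(12 − 6) = -17/6 m/s².

-17/6 m/s²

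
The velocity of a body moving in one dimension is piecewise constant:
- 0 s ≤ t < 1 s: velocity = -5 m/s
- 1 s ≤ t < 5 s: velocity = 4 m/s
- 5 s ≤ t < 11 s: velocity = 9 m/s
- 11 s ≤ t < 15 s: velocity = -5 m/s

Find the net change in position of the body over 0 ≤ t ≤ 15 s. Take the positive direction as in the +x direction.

Net displacement equals the area under the velocity-time graph (areas below the axis count negative).
0–1 s: -5 × 1 = -5 m
1–5 s: 4 × 4 = 16 m
5–11 s: 9 × 6 = 54 m
11–15 s: -5 × 4 = -20 m
Net displacement = 45 m

45 m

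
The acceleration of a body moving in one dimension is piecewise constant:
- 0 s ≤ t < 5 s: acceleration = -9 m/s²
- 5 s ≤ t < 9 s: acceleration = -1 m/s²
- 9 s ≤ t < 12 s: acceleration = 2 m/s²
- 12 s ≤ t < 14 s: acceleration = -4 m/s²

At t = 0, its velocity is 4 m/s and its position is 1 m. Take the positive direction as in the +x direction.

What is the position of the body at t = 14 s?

On each constant-a segment, Δv = aΔt and Δx = v₀Δt + ½aΔt²; chain segment to segment.
0–5 s: v starts 4 m/s; Δx = 4·5 + ½·-9·5² = -92.5 m; v ends -41 m/s.
5–9 s: v starts -41 m/s; Δx = -41·4 + ½·-1·4² = -172 m; v ends -45 m/s.
9–12 s: v starts -45 m/s; Δx = -45·3 + ½·2·3² = -126 m; v ends -39 m/s.
12–14 s: v starts -39 m/s; Δx = -39·2 + ½·-4·2² = -86 m; v ends -47 m/s.
x(14) = 1 + Σ Δx = -475.5 m.

-475.5 m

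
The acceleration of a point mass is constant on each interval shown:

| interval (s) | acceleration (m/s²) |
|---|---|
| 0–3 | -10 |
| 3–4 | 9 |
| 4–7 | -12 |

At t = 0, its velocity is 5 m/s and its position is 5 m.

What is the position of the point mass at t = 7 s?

On each constant-a segment, Δv = aΔt and Δx = v₀Δt + ½aΔt²; chain segment to segment.
0–3 s: v starts 5 m/s; Δx = 5·3 + ½·-10·3² = -30 m; v ends -25 m/s.
3–4 s: v starts -25 m/s; Δx = -25·1 + ½·9·1² = -20.5 m; v ends -16 m/s.
4–7 s: v starts -16 m/s; Δx = -16·3 + ½·-12·3² = -102 m; v ends -52 m/s.
x(7) = 5 + Σ Δx = -147.5 m.

-147.5 m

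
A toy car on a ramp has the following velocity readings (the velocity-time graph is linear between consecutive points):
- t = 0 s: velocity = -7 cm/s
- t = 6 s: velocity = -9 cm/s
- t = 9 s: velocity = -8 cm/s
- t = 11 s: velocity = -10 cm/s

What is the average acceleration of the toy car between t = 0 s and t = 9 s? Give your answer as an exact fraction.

-1/9 cm/s²

Average acceleration = Δv/Δt = (-8 − -7)/(9 − 0) = -1/9 cm/s².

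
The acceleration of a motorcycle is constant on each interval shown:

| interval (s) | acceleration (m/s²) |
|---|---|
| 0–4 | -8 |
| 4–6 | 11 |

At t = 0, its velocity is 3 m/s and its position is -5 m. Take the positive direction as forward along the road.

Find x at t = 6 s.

-93 m

On each constant-a segment, Δv = aΔt and Δx = v₀Δt + ½aΔt²; chain segment to segment.
0–4 s: v starts 3 m/s; Δx = 3·4 + ½·-8·4² = -52 m; v ends -29 m/s.
4–6 s: v starts -29 m/s; Δx = -29·2 + ½·11·2² = -36 m; v ends -7 m/s.
x(6) = -5 + Σ Δx = -93 m.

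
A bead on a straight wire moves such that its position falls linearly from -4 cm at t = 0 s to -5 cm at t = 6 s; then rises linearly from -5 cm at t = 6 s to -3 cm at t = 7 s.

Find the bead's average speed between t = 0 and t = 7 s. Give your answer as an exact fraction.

3/7 cm/s

Average speed = (total path length)/(elapsed time); on a piecewise-linear x-t graph the path length is Σ|Δx|.
0–6 s: |Δx| = |-5 − -4| = 1 cm
6–7 s: |Δx| = |-3 − -5| = 2 cm
Total path = 3 cm; average speed = 3/7 = 3/7 cm/s.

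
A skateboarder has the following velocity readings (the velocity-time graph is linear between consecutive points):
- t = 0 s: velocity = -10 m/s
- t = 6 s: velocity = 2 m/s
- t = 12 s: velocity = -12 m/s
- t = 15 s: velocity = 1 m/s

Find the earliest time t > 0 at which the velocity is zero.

t = 5 s

v changes sign on 0–6 s (from -10 to 2); the graph is linear there, so v = 0 at t = 0 + (10)·(6 − 0)/(2 − -10) = 5 s.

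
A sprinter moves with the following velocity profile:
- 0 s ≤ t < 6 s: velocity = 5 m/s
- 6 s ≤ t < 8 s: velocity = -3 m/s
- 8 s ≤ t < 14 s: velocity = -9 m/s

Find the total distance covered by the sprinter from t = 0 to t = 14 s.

Total distance travelled is ∫|v| dt — sum the magnitudes of each area piece.
0–6 s: |5| × 6 = 30 m
6–8 s: |-3| × 2 = 6 m
8–14 s: |-9| × 6 = 54 m
Total distance = 90 m

90 m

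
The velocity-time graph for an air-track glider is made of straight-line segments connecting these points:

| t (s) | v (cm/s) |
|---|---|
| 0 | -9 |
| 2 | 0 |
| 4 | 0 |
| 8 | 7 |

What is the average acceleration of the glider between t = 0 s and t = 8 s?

2 cm/s²

Average acceleration = Δv/Δt = (7 − -9)/(8 − 0) = 2 cm/s².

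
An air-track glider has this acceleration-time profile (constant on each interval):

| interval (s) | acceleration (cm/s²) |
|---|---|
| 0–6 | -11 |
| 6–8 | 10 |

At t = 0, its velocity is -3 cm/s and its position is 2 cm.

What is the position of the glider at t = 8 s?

-332 cm

On each constant-a segment, Δv = aΔt and Δx = v₀Δt + ½aΔt²; chain segment to segment.
0–6 s: v starts -3 cm/s; Δx = -3·6 + ½·-11·6² = -216 cm; v ends -69 cm/s.
6–8 s: v starts -69 cm/s; Δx = -69·2 + ½·10·2² = -118 cm; v ends -49 cm/s.
x(8) = 2 + Σ Δx = -332 cm.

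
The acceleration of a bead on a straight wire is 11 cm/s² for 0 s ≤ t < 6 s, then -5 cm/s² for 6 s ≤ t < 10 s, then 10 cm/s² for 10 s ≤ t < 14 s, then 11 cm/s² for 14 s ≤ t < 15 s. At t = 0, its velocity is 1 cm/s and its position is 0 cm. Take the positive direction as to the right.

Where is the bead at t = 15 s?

792.5 cm

On each constant-a segment, Δv = aΔt and Δx = v₀Δt + ½aΔt²; chain segment to segment.
0–6 s: v starts 1 cm/s; Δx = 1·6 + ½·11·6² = 204 cm; v ends 67 cm/s.
6–10 s: v starts 67 cm/s; Δx = 67·4 + ½·-5·4² = 228 cm; v ends 47 cm/s.
10–14 s: v starts 47 cm/s; Δx = 47·4 + ½·10·4² = 268 cm; v ends 87 cm/s.
14–15 s: v starts 87 cm/s; Δx = 87·1 + ½·11·1² = 92.5 cm; v ends 98 cm/s.
x(15) = 0 + Σ Δx = 792.5 cm.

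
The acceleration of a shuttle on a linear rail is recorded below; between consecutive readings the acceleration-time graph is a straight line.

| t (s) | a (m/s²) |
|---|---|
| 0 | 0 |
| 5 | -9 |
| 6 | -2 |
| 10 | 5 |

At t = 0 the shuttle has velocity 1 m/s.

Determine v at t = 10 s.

Δv equals the area under the a-t graph; then v = v₀ + Δv.
0–5 s: ½(0 + -9)(5) = -22.5 m/s
5–6 s: ½(-9 + -2)(1) = -5.5 m/s
6–10 s: ½(-2 + 5)(4) = 6 m/s
Δv = -22 m/s, so v(10) = 1 + (-22) = -21 m/s.

-21 m/s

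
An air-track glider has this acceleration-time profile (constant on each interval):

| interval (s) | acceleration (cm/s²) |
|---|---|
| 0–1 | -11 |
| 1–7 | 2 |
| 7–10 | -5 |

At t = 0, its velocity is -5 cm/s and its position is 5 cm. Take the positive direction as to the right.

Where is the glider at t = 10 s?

On each constant-a segment, Δv = aΔt and Δx = v₀Δt + ½aΔt²; chain segment to segment.
0–1 s: v starts -5 cm/s; Δx = -5·1 + ½·-11·1² = -10.5 cm; v ends -16 cm/s.
1–7 s: v starts -16 cm/s; Δx = -16·6 + ½·2·6² = -60 cm; v ends -4 cm/s.
7–10 s: v starts -4 cm/s; Δx = -4·3 + ½·-5·3² = -34.5 cm; v ends -19 cm/s.
x(10) = 5 + Σ Δx = -100 cm.

-100 cm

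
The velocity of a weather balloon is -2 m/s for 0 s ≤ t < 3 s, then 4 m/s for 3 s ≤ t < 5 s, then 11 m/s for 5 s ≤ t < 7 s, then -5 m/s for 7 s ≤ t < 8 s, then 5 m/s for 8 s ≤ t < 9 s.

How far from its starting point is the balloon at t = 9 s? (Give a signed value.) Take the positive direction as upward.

24 m

Net displacement equals the area under the velocity-time graph (areas below the axis count negative).
0–3 s: -2 × 3 = -6 m
3–5 s: 4 × 2 = 8 m
5–7 s: 11 × 2 = 22 m
7–8 s: -5 × 1 = -5 m
8–9 s: 5 × 1 = 5 m
Net displacement = 24 m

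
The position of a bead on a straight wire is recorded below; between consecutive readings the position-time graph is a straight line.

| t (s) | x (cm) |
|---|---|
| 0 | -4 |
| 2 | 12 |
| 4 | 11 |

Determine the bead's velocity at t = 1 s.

8 cm/s

Velocity is the slope of the x-t graph on 0–2 s: (12 − -4)/(2 − 0) = 8 cm/s.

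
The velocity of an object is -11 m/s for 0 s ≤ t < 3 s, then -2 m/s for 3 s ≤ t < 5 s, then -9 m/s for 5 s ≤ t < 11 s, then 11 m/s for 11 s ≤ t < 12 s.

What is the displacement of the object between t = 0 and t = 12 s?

Displacement is the signed area under the v-t curve.
0–3 s: -11 × 3 = -33 m
3–5 s: -2 × 2 = -4 m
5–11 s: -9 × 6 = -54 m
11–12 s: 11 × 1 = 11 m
Net displacement = -80 m

-80 m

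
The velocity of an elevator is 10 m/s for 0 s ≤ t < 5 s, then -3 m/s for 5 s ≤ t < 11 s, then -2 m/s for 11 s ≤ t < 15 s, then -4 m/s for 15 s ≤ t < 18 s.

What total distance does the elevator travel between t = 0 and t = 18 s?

Distance (not displacement) is the total path length: add the absolute areas under v-t.
0–5 s: |10| × 5 = 50 m
5–11 s: |-3| × 6 = 18 m
11–15 s: |-2| × 4 = 8 m
15–18 s: |-4| × 3 = 12 m
Total distance = 88 m

88 m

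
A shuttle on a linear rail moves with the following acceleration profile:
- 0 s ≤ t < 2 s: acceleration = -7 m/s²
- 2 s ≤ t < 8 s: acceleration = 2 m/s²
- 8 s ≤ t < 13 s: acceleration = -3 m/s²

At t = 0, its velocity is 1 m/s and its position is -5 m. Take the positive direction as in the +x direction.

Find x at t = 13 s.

On each constant-a segment, Δv = aΔt and Δx = v₀Δt + ½aΔt²; chain segment to segment.
0–2 s: v starts 1 m/s; Δx = 1·2 + ½·-7·2² = -12 m; v ends -13 m/s.
2–8 s: v starts -13 m/s; Δx = -13·6 + ½·2·6² = -42 m; v ends -1 m/s.
8–13 s: v starts -1 m/s; Δx = -1·5 + ½·-3·5² = -42.5 m; v ends -16 m/s.
x(13) = -5 + Σ Δx = -101.5 m.

-101.5 m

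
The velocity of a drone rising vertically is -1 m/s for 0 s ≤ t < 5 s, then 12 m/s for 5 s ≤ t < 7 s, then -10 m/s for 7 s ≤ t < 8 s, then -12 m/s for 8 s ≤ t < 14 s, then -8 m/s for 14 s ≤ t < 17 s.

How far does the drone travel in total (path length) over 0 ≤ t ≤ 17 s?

135 m

Total distance travelled is ∫|v| dt — sum the magnitudes of each area piece.
0–5 s: |-1| × 5 = 5 m
5–7 s: |12| × 2 = 24 m
7–8 s: |-10| × 1 = 10 m
8–14 s: |-12| × 6 = 72 m
14–17 s: |-8| × 3 = 24 m
Total distance = 135 m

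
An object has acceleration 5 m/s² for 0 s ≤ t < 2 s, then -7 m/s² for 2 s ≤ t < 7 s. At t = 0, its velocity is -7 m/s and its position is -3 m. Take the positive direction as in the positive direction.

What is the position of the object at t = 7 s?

-79.5 m

On each constant-a segment, Δv = aΔt and Δx = v₀Δt + ½aΔt²; chain segment to segment.
0–2 s: v starts -7 m/s; Δx = -7·2 + ½·5·2² = -4 m; v ends 3 m/s.
2–7 s: v starts 3 m/s; Δx = 3·5 + ½·-7·5² = -72.5 m; v ends -32 m/s.
x(7) = -3 + Σ Δx = -79.5 m.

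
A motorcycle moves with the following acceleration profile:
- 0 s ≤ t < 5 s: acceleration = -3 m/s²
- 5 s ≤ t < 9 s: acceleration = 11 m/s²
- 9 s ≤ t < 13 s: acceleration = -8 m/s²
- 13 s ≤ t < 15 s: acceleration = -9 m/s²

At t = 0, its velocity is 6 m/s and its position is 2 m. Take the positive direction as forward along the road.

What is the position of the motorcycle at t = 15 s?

On each constant-a segment, Δv = aΔt and Δx = v₀Δt + ½aΔt²; chain segment to segment.
0–5 s: v starts 6 m/s; Δx = 6·5 + ½·-3·5² = -7.5 m; v ends -9 m/s.
5–9 s: v starts -9 m/s; Δx = -9·4 + ½·11·4² = 52 m; v ends 35 m/s.
9–13 s: v starts 35 m/s; Δx = 35·4 + ½·-8·4² = 76 m; v ends 3 m/s.
13–15 s: v starts 3 m/s; Δx = 3·2 + ½·-9·2² = -12 m; v ends -15 m/s.
x(15) = 2 + Σ Δx = 110.5 m.

110.5 m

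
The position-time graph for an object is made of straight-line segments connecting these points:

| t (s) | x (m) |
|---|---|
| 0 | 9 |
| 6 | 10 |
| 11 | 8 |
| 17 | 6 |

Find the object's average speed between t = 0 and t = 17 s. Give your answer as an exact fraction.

5/17 m/s

Average speed = (total path length)/(elapsed time); on a piecewise-linear x-t graph the path length is Σ|Δx|.
0–6 s: |Δx| = |10 − 9| = 1 m
6–11 s: |Δx| = |8 − 10| = 2 m
11–17 s: |Δx| = |6 − 8| = 2 m
Total path = 5 m; average speed = 5/17 = 5/17 m/s.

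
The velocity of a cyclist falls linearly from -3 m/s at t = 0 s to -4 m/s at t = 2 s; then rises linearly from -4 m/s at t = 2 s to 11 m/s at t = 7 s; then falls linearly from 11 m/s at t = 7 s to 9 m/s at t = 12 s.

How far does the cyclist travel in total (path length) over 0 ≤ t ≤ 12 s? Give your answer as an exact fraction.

Distance (not displacement) is the total path length: add the absolute areas under v-t.
0–2 s: |½(-3 + -4)(2)| = 7 m
2–7 s: v = 0 at t = 10/3 s; triangle areas 8/3 + 121/6 = 137/6 m
7–12 s: |½(11 + 9)(5)| = 50 m
Total distance = 479/6 m

479/6 m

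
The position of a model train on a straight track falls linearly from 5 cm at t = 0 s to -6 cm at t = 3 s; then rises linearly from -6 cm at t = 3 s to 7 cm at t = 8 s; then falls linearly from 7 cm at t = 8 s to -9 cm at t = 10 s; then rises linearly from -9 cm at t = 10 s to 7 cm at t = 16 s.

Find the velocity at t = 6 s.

2.6 cm/s

Velocity is the slope of the x-t graph on 3–8 s: (7 − -6)/(8 − 3) = 2.6 cm/s.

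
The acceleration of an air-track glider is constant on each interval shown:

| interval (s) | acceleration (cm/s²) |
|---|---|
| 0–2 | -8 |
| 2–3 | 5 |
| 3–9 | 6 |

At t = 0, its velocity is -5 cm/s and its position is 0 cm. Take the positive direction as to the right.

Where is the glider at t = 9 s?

-32.5 cm

On each constant-a segment, Δv = aΔt and Δx = v₀Δt + ½aΔt²; chain segment to segment.
0–2 s: v starts -5 cm/s; Δx = -5·2 + ½·-8·2² = -26 cm; v ends -21 cm/s.
2–3 s: v starts -21 cm/s; Δx = -21·1 + ½·5·1² = -18.5 cm; v ends -16 cm/s.
3–9 s: v starts -16 cm/s; Δx = -16·6 + ½·6·6² = 12 cm; v ends 20 cm/s.
x(9) = 0 + Σ Δx = -32.5 cm.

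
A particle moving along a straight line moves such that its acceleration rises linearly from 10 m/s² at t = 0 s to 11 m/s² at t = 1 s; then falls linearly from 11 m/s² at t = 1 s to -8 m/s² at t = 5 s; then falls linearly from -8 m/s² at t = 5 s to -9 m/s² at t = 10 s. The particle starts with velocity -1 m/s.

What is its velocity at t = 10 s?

Δv equals the area under the a-t graph; then v = v₀ + Δv.
0–1 s: ½(10 + 11)(1) = 10.5 m/s
1–5 s: ½(11 + -8)(4) = 6 m/s
5–10 s: ½(-8 + -9)(5) = -42.5 m/s
Δv = -26 m/s, so v(10) = -1 + (-26) = -27 m/s.

-27 m/s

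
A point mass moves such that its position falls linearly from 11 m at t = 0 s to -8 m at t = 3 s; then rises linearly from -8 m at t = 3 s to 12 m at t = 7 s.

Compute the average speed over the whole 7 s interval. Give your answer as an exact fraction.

Average speed = (total path length)/(elapsed time); on a piecewise-linear x-t graph the path length is Σ|Δx|.
0–3 s: |Δx| = |-8 − 11| = 19 m
3–7 s: |Δx| = |12 − -8| = 20 m
Total path = 39 m; average speed = 39/7 = 39/7 m/s.

39/7 m/s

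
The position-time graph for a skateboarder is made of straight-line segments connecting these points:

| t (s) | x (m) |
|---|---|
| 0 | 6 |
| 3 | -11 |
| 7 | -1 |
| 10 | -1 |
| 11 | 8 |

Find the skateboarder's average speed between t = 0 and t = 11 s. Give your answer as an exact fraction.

36/11 m/s

Average speed = (total path length)/(elapsed time); on a piecewise-linear x-t graph the path length is Σ|Δx|.
0–3 s: |Δx| = |-11 − 6| = 17 m
3–7 s: |Δx| = |-1 − -11| = 10 m
7–10 s: |Δx| = |-1 − -1| = 0 m
10–11 s: |Δx| = |8 − -1| = 9 m
Total path = 36 m; average speed = 36/11 = 36/11 m/s.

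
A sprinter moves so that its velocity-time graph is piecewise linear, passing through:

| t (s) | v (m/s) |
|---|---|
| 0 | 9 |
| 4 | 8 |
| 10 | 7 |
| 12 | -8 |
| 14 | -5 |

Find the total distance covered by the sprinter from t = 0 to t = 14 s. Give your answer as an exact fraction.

Total distance travelled is ∫|v| dt — sum the magnitudes of each area piece.
0–4 s: |½(9 + 8)(4)| = 34 m
4–10 s: |½(8 + 7)(6)| = 45 m
10–12 s: v = 0 at t = 164/15 s; triangle areas 49/15 + 64/15 = 113/15 m
12–14 s: |½(-8 + -5)(2)| = 13 m
Total distance = 1493/15 m

1493/15 m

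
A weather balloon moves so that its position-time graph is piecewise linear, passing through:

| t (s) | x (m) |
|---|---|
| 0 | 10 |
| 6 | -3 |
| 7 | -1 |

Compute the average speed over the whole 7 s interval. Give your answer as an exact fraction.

Average speed = (total path length)/(elapsed time); on a piecewise-linear x-t graph the path length is Σ|Δx|.
0–6 s: |Δx| = |-3 − 10| = 13 m
6–7 s: |Δx| = |-1 − -3| = 2 m
Total path = 15 m; average speed = 15/7 = 15/7 m/s.

15/7 m/s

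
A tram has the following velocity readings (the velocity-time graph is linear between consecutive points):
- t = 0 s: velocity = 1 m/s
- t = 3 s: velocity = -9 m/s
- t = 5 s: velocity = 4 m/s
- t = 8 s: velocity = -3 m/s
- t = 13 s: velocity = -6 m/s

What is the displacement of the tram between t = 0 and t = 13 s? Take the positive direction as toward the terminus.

Net displacement equals the area under the velocity-time graph (areas below the axis count negative).
0–3 s: ½(1 + -9)(3) = -12 m
3–5 s: ½(-9 + 4)(2) = -5 m
5–8 s: ½(4 + -3)(3) = 1.5 m
8–13 s: ½(-3 + -6)(5) = -22.5 m
Net displacement = -38 m

-38 m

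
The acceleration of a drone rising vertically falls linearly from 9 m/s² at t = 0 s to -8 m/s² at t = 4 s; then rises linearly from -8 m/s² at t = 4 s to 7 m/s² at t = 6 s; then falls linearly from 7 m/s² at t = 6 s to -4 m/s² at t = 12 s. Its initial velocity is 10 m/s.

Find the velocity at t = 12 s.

Δv equals the area under the a-t graph; then v = v₀ + Δv.
0–4 s: ½(9 + -8)(4) = 2 m/s
4–6 s: ½(-8 + 7)(2) = -1 m/s
6–12 s: ½(7 + -4)(6) = 9 m/s
Δv = 10 m/s, so v(12) = 10 + (10) = 20 m/s.

20 m/s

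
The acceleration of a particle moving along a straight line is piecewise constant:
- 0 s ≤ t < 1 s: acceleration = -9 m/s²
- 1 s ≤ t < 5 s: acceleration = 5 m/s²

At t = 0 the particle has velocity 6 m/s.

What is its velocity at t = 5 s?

Δv equals the area under the a-t graph; then v = v₀ + Δv.
0–1 s: -9 × 1 = -9 m/s
1–5 s: 5 × 4 = 20 m/s
Δv = 11 m/s, so v(5) = 6 + (11) = 17 m/s.

17 m/s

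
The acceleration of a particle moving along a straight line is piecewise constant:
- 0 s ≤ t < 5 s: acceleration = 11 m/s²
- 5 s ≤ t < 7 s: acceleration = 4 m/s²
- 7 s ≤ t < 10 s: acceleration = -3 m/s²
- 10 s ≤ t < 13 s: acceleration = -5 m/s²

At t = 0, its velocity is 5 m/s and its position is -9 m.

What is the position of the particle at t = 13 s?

626.5 m

On each constant-a segment, Δv = aΔt and Δx = v₀Δt + ½aΔt²; chain segment to segment.
0–5 s: v starts 5 m/s; Δx = 5·5 + ½·11·5² = 162.5 m; v ends 60 m/s.
5–7 s: v starts 60 m/s; Δx = 60·2 + ½·4·2² = 128 m; v ends 68 m/s.
7–10 s: v starts 68 m/s; Δx = 68·3 + ½·-3·3² = 190.5 m; v ends 59 m/s.
10–13 s: v starts 59 m/s; Δx = 59·3 + ½·-5·3² = 154.5 m; v ends 44 m/s.
x(13) = -9 + Σ Δx = 626.5 m.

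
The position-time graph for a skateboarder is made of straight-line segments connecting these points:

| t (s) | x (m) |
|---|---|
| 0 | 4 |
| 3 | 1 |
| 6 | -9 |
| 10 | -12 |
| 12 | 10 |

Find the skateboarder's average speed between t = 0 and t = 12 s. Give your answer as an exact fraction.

19/6 m/s

Average speed = (total path length)/(elapsed time); on a piecewise-linear x-t graph the path length is Σ|Δx|.
0–3 s: |Δx| = |1 − 4| = 3 m
3–6 s: |Δx| = |-9 − 1| = 10 m
6–10 s: |Δx| = |-12 − -9| = 3 m
10–12 s: |Δx| = |10 − -12| = 22 m
Total path = 38 m; average speed = 38/12 = 19/6 m/s.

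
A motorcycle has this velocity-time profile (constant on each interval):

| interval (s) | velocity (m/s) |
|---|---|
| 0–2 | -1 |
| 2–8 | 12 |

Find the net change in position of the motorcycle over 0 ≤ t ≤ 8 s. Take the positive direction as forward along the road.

70 m

Displacement is the signed area under the v-t curve.
0–2 s: -1 × 2 = -2 m
2–8 s: 12 × 6 = 72 m
Net displacement = 70 m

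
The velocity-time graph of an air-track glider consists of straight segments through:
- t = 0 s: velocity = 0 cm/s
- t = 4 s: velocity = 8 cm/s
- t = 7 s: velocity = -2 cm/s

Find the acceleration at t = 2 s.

Acceleration is the slope of the v-t graph on 0–4 s: (8 − 0)/(4 − 0) = 2 cm/s².

2 cm/s²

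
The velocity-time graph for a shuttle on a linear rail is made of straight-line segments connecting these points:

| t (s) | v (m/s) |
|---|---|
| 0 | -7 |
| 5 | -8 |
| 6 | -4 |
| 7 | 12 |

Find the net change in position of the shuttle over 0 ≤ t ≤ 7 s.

-39.5 m

Displacement is the signed area under the v-t curve.
0–5 s: ½(-7 + -8)(5) = -37.5 m
5–6 s: ½(-8 + -4)(1) = -6 m
6–7 s: ½(-4 + 12)(1) = 4 m
Net displacement = -39.5 m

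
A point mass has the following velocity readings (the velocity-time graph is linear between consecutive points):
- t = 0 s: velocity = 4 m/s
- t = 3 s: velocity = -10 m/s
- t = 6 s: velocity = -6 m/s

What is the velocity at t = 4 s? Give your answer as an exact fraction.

-26/3 m/s

On 3–6 s the graph is linear from -10 to -6 m/s: v(4) = -10 + (-6 − -10)·(4 − 3)/(6 − 3) = -26/3 m/s.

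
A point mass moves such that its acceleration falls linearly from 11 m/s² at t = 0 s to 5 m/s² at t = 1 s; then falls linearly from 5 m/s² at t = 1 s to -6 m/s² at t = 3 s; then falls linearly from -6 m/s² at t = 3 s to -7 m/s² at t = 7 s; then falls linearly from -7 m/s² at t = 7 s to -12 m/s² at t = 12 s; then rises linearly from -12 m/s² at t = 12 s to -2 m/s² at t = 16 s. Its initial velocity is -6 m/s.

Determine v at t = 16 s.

-100.5 m/s

Δv equals the area under the a-t graph; then v = v₀ + Δv.
0–1 s: ½(11 + 5)(1) = 8 m/s
1–3 s: ½(5 + -6)(2) = -1 m/s
3–7 s: ½(-6 + -7)(4) = -26 m/s
7–12 s: ½(-7 + -12)(5) = -47.5 m/s
12–16 s: ½(-12 + -2)(4) = -28 m/s
Δv = -94.5 m/s, so v(16) = -6 + (-94.5) = -100.5 m/s.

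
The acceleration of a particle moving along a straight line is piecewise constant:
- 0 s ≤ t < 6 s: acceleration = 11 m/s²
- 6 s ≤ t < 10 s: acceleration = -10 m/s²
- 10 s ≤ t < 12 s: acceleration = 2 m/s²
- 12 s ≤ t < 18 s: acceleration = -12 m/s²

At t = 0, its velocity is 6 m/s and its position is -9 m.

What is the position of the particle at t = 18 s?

501 m

On each constant-a segment, Δv = aΔt and Δx = v₀Δt + ½aΔt²; chain segment to segment.
0–6 s: v starts 6 m/s; Δx = 6·6 + ½·11·6² = 234 m; v ends 72 m/s.
6–10 s: v starts 72 m/s; Δx = 72·4 + ½·-10·4² = 208 m; v ends 32 m/s.
10–12 s: v starts 32 m/s; Δx = 32·2 + ½·2·2² = 68 m; v ends 36 m/s.
12–18 s: v starts 36 m/s; Δx = 36·6 + ½·-12·6² = 0 m; v ends -36 m/s.
x(18) = -9 + Σ Δx = 501 m.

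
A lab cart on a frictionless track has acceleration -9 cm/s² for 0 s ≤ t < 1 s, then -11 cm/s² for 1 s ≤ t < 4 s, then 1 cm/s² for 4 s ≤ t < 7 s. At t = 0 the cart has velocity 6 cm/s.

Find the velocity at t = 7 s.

Δv equals the area under the a-t graph; then v = v₀ + Δv.
0–1 s: -9 × 1 = -9 cm/s
1–4 s: -11 × 3 = -33 cm/s
4–7 s: 1 × 3 = 3 cm/s
Δv = -39 cm/s, so v(7) = 6 + (-39) = -33 cm/s.

-33 cm/s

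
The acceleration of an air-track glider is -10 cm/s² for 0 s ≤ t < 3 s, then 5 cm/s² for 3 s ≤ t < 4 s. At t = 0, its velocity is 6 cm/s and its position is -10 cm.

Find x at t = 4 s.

-58.5 cm

On each constant-a segment, Δv = aΔt and Δx = v₀Δt + ½aΔt²; chain segment to segment.
0–3 s: v starts 6 cm/s; Δx = 6·3 + ½·-10·3² = -27 cm; v ends -24 cm/s.
3–4 s: v starts -24 cm/s; Δx = -24·1 + ½·5·1² = -21.5 cm; v ends -19 cm/s.
x(4) = -10 + Σ Δx = -58.5 cm.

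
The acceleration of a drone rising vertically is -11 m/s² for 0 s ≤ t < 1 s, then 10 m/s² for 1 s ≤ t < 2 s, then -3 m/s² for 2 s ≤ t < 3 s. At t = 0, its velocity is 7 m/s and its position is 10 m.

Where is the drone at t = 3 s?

17 m

On each constant-a segment, Δv = aΔt and Δx = v₀Δt + ½aΔt²; chain segment to segment.
0–1 s: v starts 7 m/s; Δx = 7·1 + ½·-11·1² = 1.5 m; v ends -4 m/s.
1–2 s: v starts -4 m/s; Δx = -4·1 + ½·10·1² = 1 m; v ends 6 m/s.
2–3 s: v starts 6 m/s; Δx = 6·1 + ½·-3·1² = 4.5 m; v ends 3 m/s.
x(3) = 10 + Σ Δx = 17 m.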